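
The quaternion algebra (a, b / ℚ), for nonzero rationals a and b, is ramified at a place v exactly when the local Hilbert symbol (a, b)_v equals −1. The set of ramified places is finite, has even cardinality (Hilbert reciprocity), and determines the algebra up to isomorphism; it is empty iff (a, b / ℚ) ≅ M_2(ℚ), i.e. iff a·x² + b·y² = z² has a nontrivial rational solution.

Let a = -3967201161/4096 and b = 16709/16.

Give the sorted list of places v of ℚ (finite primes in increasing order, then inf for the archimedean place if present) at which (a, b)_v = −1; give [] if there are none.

[23, 37]

(a, b) ≡ (-9361, 341) mod (ℚ^×)²; places V = {2, 3, 7, 11, 23, 31, 37, ∞}.
(a,b)_7: α=2, u≡6; β=2, v≡6 (mod 7); (6|7)=-1, (6|7)=-1; sign (−1)^0·-1^2·-1^2 = +1.
(a,b)_37: α=1, u≡32; β=0, v≡6 (mod 37); (32|37)=-1, (6|37)=-1; sign (−1)^0·-1^0·-1^1 = -1.
(a,b)_23: α=1, u≡22; β=0, v≡5 (mod 23); (22|23)=-1, (5|23)=-1; sign (−1)^0·-1^0·-1^1 = -1.
(a,b)_11: α=1, u≡7; β=1, v≡9 (mod 11); (7|11)=-1, (9|11)=+1; sign (−1)^1·-1^1·+1^1 = +1.
(a,b)_∞: sgn(-9361)=−, sgn(341)=+, so +1.
(a,b)_3: α=2, u≡2; β=0, v≡2 (mod 3); (2|3)=-1, (2|3)=-1; sign (−1)^0·-1^0·-1^2 = +1.
(a,b)_31: α=2, u≡25; β=1, v≡24 (mod 31); (25|31)=+1, (24|31)=-1; sign (−1)^0·+1^1·-1^2 = +1.
(a,b)_2: α=-12, β=-4; u≡7, v≡5 (mod 8); ε(u)ε(v)=1·0, αω(v)=-12·1, βω(u)=-4·0; sum ≡ 0  ⇒  +1.
(-9361, 341 / ℚ) ramifies at {23, 37}: a division algebra.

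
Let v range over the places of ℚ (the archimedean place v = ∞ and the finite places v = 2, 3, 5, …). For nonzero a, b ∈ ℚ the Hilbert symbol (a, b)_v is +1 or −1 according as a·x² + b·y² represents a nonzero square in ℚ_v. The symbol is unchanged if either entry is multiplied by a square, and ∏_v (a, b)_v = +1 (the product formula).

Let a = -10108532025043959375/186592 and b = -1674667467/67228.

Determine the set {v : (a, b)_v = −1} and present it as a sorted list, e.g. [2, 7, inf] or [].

[19, inf]

(a, b) ≡ (-3570, -2261) mod (ℚ^×)²; places V = {2, 3, 5, 7, 11, 17, 19, 23, ∞}.
(a,b)_∞: sgn(-3570)=−, sgn(-2261)=−, so -1.
(a,b)_11: α=4, u≡4; β=2, v≡4 (mod 11); (4|11)=+1, (4|11)=+1; sign (−1)^0·+1^2·+1^4 = +1.
(a,b)_7: α=-3, u≡4; β=-5, v≡6 (mod 7); (4|7)=+1, (6|7)=-1; sign (−1)^1·+1^-5·-1^-3 = +1.
(a,b)_17: α=-1, u≡5; β=1, v≡10 (mod 17); (5|17)=-1, (10|17)=-1; sign (−1)^0·-1^1·-1^-1 = +1.
(a,b)_23: α=4, u≡9; β=2, v≡3 (mod 23); (9|23)=+1, (3|23)=+1; sign (−1)^0·+1^2·+1^4 = +1.
(a,b)_3: α=7, u≡1; β=4, v≡1 (mod 3); (1|3)=+1, (1|3)=+1; sign (−1)^0·+1^4·+1^7 = +1.
(a,b)_5: α=5, u≡4; β=0, v≡1 (mod 5); (4|5)=+1, (1|5)=+1; sign (−1)^0·+1^0·+1^5 = +1.
(a,b)_2: α=-5, β=-2; u≡7, v≡3 (mod 8); ε(u)ε(v)=1·1, αω(v)=-5·1, βω(u)=-2·0; sum ≡ 0  ⇒  +1.
(a,b)_19: α=2, u≡13; β=1, v≡3 (mod 19); (13|19)=-1, (3|19)=-1; sign (−1)^0·-1^1·-1^2 = -1.
Ram(-3570, -2261) = {19, ∞}; no ℚ_19-point on the conic.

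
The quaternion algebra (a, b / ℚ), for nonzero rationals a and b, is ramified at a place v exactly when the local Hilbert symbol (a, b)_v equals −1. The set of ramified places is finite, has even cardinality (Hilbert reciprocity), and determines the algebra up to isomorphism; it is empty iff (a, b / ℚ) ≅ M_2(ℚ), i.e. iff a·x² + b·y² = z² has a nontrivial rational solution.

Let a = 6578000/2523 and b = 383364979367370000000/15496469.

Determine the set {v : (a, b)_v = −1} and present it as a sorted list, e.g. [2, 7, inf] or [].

[5, 7, 11, 13]

Mod squares: a ≡ 49335, b ≡ 16546530. Check v ∈ {∞, 2, 3, 5, 7, 11, 13, 17, 19, 23, 29, 43}.
v=∞: 49335 > 0 and 16546530 > 0  ⇒  (a,b)_∞ = +1.
v=11: a=11^1·(≡10), b=11^1·(≡7) mod 11; (10|11)=-1, (7|11)=-1; (−1)^{1·1·5}·(-1)^1·(-1)^1 = -1.
v=17: a=17^0·(≡15), b=17^-2·(≡3) mod 17; (15|17)=+1, (3|17)=-1; (−1)^{0·-2·8}·(+1)^-2·(-1)^0 = +1.
v=29: a=29^-2·(≡25), b=29^-1·(≡9) mod 29; (25|29)=+1, (9|29)=+1; (−1)^{-2·-1·14}·(+1)^-1·(+1)^-2 = +1.
v=2: v_2(a)=4, v_2(b)=7; units ≡ 7, 1 (mod 8); ε·ε+αω+βω = 1·0+4·0+7·0 ≡ 0  ⇒  (a,b)_2 = +1.
v=23: a=23^1·(≡4), b=23^4·(≡6) mod 23; (4|23)=+1, (6|23)=+1; (−1)^{1·4·11}·(+1)^4·(+1)^1 = +1.
v=43: a=43^0·(≡10), b=43^-2·(≡40) mod 43; (10|43)=+1, (40|43)=+1; (−1)^{0·-2·21}·(+1)^-2·(+1)^0 = +1.
v=7: a=7^0·(≡3), b=7^5·(≡2) mod 7; (3|7)=-1, (2|7)=+1; (−1)^{0·5·3}·(-1)^5·(+1)^0 = -1.
v=5: a=5^3·(≡3), b=5^7·(≡4) mod 5; (3|5)=-1, (4|5)=+1; (−1)^{3·7·2}·(-1)^7·(+1)^3 = -1.
v=3: a=3^-1·(≡2), b=3^1·(≡1) mod 3; (2|3)=-1, (1|3)=+1; (−1)^{-1·1·1}·(-1)^1·(+1)^-1 = +1.
v=19: a=19^0·(≡7), b=19^1·(≡17) mod 19; (7|19)=+1, (17|19)=+1; (−1)^{0·1·9}·(+1)^1·(+1)^0 = +1.
v=13: a=13^1·(≡1), b=13^1·(≡2) mod 13; (1|13)=+1, (2|13)=-1; (−1)^{1·1·6}·(+1)^1·(-1)^1 = -1.
(49335, 16546530 / ℚ) ramifies at {5, 7, 11, 13}: a division algebra.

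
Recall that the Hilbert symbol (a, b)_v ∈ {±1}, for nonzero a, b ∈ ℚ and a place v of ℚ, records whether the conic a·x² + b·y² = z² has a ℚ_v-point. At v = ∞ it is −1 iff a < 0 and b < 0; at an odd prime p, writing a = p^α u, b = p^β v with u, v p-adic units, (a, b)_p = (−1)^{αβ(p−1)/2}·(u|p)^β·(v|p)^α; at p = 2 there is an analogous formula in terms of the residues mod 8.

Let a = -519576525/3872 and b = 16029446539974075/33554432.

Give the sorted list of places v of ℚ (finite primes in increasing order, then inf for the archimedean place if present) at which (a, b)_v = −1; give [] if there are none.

Mod squares: a ≡ -57018, b ≡ 22598134. Check v ∈ {∞, 2, 3, 5, 11, 13, 17, 29, 31, 41, 43}.
v=43: a=43^1·(≡20), b=43^1·(≡13) mod 43; (20|43)=-1, (13|43)=+1; (−1)^{1·1·21}·(-1)^1·(+1)^1 = +1.
v=∞: -57018 < 0 and 22598134 > 0  ⇒  (a,b)_∞ = +1.
v=17: a=17^1·(≡7), b=17^1·(≡15) mod 17; (7|17)=-1, (15|17)=+1; (−1)^{1·1·8}·(-1)^1·(+1)^1 = -1.
v=2: v_2(a)=-5, v_2(b)=-25; units ≡ 3, 3 (mod 8); ε·ε+αω+βω = 1·1+-5·1+-25·1 ≡ 1  ⇒  (a,b)_2 = -1.
v=5: a=5^2·(≡2), b=5^2·(≡4) mod 5; (2|5)=-1, (4|5)=+1; (−1)^{2·2·2}·(-1)^2·(+1)^2 = +1.
v=29: a=29^0·(≡6), b=29^1·(≡13) mod 29; (6|29)=+1, (13|29)=+1; (−1)^{0·1·14}·(+1)^1·(+1)^0 = +1.
v=11: a=11^-2·(≡6), b=11^0·(≡1) mod 11; (6|11)=-1, (1|11)=+1; (−1)^{-2·0·5}·(-1)^0·(+1)^-2 = +1.
v=31: a=31^0·(≡11), b=31^2·(≡5) mod 31; (11|31)=-1, (5|31)=+1; (−1)^{0·2·15}·(-1)^2·(+1)^0 = +1.
v=3: a=3^7·(≡2), b=3^10·(≡1) mod 3; (2|3)=-1, (1|3)=+1; (−1)^{7·10·1}·(-1)^10·(+1)^7 = +1.
v=13: a=13^1·(≡2), b=13^1·(≡1) mod 13; (2|13)=-1, (1|13)=+1; (−1)^{1·1·6}·(-1)^1·(+1)^1 = -1.
v=41: a=41^0·(≡11), b=41^1·(≡26) mod 41; (11|41)=-1, (26|41)=-1; (−1)^{0·1·20}·(-1)^1·(-1)^0 = -1.
(-57018, 22598134 / ℚ) ramifies at {2, 13, 17, 41}: a division algebra.

[2, 13, 17, 41]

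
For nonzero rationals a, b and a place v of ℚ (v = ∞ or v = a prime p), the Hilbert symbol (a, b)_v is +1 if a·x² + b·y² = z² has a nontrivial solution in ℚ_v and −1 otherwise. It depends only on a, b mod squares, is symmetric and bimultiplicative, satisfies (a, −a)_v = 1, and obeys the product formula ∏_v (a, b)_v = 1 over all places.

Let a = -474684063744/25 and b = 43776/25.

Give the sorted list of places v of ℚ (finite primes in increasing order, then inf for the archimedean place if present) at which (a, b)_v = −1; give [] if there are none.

Mod squares: a ≡ -1254, b ≡ 19. Check v ∈ {∞, 2, 3, 5, 11, 19}.
v=5: a=5^-2·(≡1), b=5^-2·(≡1) mod 5; (1|5)=+1, (1|5)=+1; (−1)^{-2·-2·2}·(+1)^-2·(+1)^-2 = +1.
v=2: v_2(a)=21, v_2(b)=8; units ≡ 5, 3 (mod 8); ε·ε+αω+βω = 0·1+21·1+8·1 ≡ 1  ⇒  (a,b)_2 = -1.
v=3: a=3^1·(≡2), b=3^2·(≡1) mod 3; (2|3)=-1, (1|3)=+1; (−1)^{1·2·1}·(-1)^2·(+1)^1 = +1.
v=19: a=19^3·(≡13), b=19^1·(≡4) mod 19; (13|19)=-1, (4|19)=+1; (−1)^{3·1·9}·(-1)^1·(+1)^3 = +1.
v=11: a=11^1·(≡10), b=11^0·(≡6) mod 11; (10|11)=-1, (6|11)=-1; (−1)^{1·0·5}·(-1)^0·(-1)^1 = -1.
v=∞: -1254 < 0 and 19 > 0  ⇒  (a,b)_∞ = +1.
Ram(-1254, 19) = {2, 11}; no ℚ_2-point on the conic.

[2, 11]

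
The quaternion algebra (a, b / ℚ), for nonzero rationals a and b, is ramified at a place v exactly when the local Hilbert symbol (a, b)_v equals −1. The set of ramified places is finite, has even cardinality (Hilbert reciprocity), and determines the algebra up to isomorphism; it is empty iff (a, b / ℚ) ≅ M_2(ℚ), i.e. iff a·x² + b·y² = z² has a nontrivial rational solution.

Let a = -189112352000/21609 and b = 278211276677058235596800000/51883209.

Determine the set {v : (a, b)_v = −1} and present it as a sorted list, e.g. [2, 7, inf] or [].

Mod squares: a ≡ -5, b ≡ 12155. Check v ∈ {∞, 2, 3, 5, 7, 11, 13, 17}.
v=2: v_2(a)=8, v_2(b)=20; units ≡ 3, 3 (mod 8); ε·ε+αω+βω = 1·1+8·1+20·1 ≡ 1  ⇒  (a,b)_2 = -1.
v=5: a=5^3·(≡1), b=5^5·(≡4) mod 5; (1|5)=+1, (4|5)=+1; (−1)^{3·5·2}·(+1)^5·(+1)^3 = +1.
v=13: a=13^2·(≡11), b=13^5·(≡4) mod 13; (11|13)=-1, (4|13)=+1; (−1)^{2·5·6}·(-1)^5·(+1)^2 = -1.
v=17: a=17^2·(≡6), b=17^5·(≡2) mod 17; (6|17)=-1, (2|17)=+1; (−1)^{2·5·8}·(-1)^5·(+1)^2 = -1.
v=11: a=11^2·(≡2), b=11^5·(≡3) mod 11; (2|11)=-1, (3|11)=+1; (−1)^{2·5·5}·(-1)^5·(+1)^2 = -1.
v=3: a=3^-2·(≡1), b=3^-2·(≡2) mod 3; (1|3)=+1, (2|3)=-1; (−1)^{-2·-2·1}·(+1)^-2·(-1)^-2 = +1.
v=∞: -5 < 0 and 12155 > 0  ⇒  (a,b)_∞ = +1.
v=7: a=7^-4·(≡1), b=7^-8·(≡3) mod 7; (1|7)=+1, (3|7)=-1; (−1)^{-4·-8·3}·(+1)^-8·(-1)^-4 = +1.
|Ram(-5, 12155)| = 4, even; anisotropic at {2, 11, 13, 17}.

[2, 11, 13, 17]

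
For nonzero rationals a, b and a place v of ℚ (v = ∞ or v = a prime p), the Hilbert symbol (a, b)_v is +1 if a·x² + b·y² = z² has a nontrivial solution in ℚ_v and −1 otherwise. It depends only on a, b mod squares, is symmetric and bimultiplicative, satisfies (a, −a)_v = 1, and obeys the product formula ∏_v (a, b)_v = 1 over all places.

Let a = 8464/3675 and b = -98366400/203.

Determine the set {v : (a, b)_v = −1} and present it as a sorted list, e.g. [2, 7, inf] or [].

(a, b) ≡ (3, -154077) mod (ℚ^×)²; places V = {2, 3, 5, 7, 11, 23, 29, ∞}.
(a,b)_∞: sgn(3)=+, sgn(-154077)=−, so +1.
(a,b)_2: α=4, β=6; u≡3, v≡3 (mod 8); ε(u)ε(v)=1·1, αω(v)=4·1, βω(u)=6·1; sum ≡ 1  ⇒  -1.
(a,b)_5: α=-2, u≡2; β=2, v≡3 (mod 5); (2|5)=-1, (3|5)=-1; sign (−1)^0·-1^2·-1^-2 = +1.
(a,b)_3: α=-1, u≡1; β=5, v≡1 (mod 3); (1|3)=+1, (1|3)=+1; sign (−1)^1·+1^5·+1^-1 = -1.
(a,b)_29: α=0, u≡15; β=-1, v≡9 (mod 29); (15|29)=-1, (9|29)=+1; sign (−1)^0·-1^-1·+1^0 = -1.
(a,b)_7: α=-2, u≡3; β=-1, v≡1 (mod 7); (3|7)=-1, (1|7)=+1; sign (−1)^0·-1^-1·+1^-2 = -1.
(a,b)_23: α=2, u≡6; β=1, v≡22 (mod 23); (6|23)=+1, (22|23)=-1; sign (−1)^0·+1^1·-1^2 = +1.
(a,b)_11: α=0, u≡5; β=1, v≡10 (mod 11); (5|11)=+1, (10|11)=-1; sign (−1)^0·+1^1·-1^0 = +1.
(3, -154077 / ℚ) ramifies at {2, 3, 7, 29}: a division algebra.

[2, 3, 7, 29]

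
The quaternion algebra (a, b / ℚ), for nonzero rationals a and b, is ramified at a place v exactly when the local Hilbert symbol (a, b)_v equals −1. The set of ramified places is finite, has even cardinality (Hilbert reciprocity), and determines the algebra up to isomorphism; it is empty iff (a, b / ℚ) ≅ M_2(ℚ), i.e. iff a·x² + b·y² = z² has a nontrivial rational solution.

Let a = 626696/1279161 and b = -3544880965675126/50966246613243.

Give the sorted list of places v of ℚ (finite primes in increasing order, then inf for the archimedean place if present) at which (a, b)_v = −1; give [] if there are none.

Mod squares: a ≡ 434, b ≡ -14322. Check v ∈ {∞, 2, 3, 7, 11, 13, 19, 29, 31}.
v=31: a=31^1·(≡16), b=31^3·(≡12) mod 31; (16|31)=+1, (12|31)=-1; (−1)^{1·3·15}·(+1)^3·(-1)^1 = +1.
v=19: a=19^2·(≡9), b=19^4·(≡17) mod 19; (9|19)=+1, (17|19)=+1; (−1)^{2·4·9}·(+1)^4·(+1)^2 = +1.
v=∞: 434 > 0 and -14322 < 0  ⇒  (a,b)_∞ = +1.
v=13: a=13^-2·(≡6), b=13^-4·(≡9) mod 13; (6|13)=-1, (9|13)=+1; (−1)^{-2·-4·6}·(-1)^-4·(+1)^-2 = +1.
v=2: v_2(a)=3, v_2(b)=1; units ≡ 1, 7 (mod 8); ε·ε+αω+βω = 0·1+3·0+1·0 ≡ 0  ⇒  (a,b)_2 = +1.
v=29: a=29^-2·(≡25), b=29^-6·(≡16) mod 29; (25|29)=+1, (16|29)=+1; (−1)^{-2·-6·14}·(+1)^-6·(+1)^-2 = +1.
v=11: a=11^0·(≡1), b=11^3·(≡8) mod 11; (1|11)=+1, (8|11)=-1; (−1)^{0·3·5}·(+1)^3·(-1)^0 = +1.
v=3: a=3^-2·(≡2), b=3^-1·(≡2) mod 3; (2|3)=-1, (2|3)=-1; (−1)^{-2·-1·1}·(-1)^-1·(-1)^-2 = -1.
v=7: a=7^1·(≡6), b=7^3·(≡6) mod 7; (6|7)=-1, (6|7)=-1; (−1)^{1·3·3}·(-1)^3·(-1)^1 = -1.
Ram(434, -14322) = {3, 7}; no ℚ_3-point on the conic.

[3, 7]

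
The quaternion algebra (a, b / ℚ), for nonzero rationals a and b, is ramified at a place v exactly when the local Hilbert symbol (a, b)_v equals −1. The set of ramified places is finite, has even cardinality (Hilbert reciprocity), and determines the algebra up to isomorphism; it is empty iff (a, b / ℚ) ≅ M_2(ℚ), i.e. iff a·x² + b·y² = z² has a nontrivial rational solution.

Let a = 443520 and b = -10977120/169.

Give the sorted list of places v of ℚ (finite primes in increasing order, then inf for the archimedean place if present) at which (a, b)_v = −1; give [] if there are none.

[2, 11]

Mod squares: a ≡ 770, b ≡ -70. Check v ∈ {∞, 2, 3, 5, 7, 11, 13}.
v=5: a=5^1·(≡4), b=5^1·(≡4) mod 5; (4|5)=+1, (4|5)=+1; (−1)^{1·1·2}·(+1)^1·(+1)^1 = +1.
v=13: a=13^0·(≡12), b=13^-2·(≡2) mod 13; (12|13)=+1, (2|13)=-1; (−1)^{0·-2·6}·(+1)^-2·(-1)^0 = +1.
v=7: a=7^1·(≡3), b=7^1·(≡1) mod 7; (3|7)=-1, (1|7)=+1; (−1)^{1·1·3}·(-1)^1·(+1)^1 = +1.
v=11: a=11^1·(≡5), b=11^2·(≡2) mod 11; (5|11)=+1, (2|11)=-1; (−1)^{1·2·5}·(+1)^2·(-1)^1 = -1.
v=∞: 770 > 0 and -70 < 0  ⇒  (a,b)_∞ = +1.
v=3: a=3^2·(≡2), b=3^4·(≡2) mod 3; (2|3)=-1, (2|3)=-1; (−1)^{2·4·1}·(-1)^4·(-1)^2 = +1.
v=2: v_2(a)=7, v_2(b)=5; units ≡ 1, 5 (mod 8); ε·ε+αω+βω = 0·0+7·1+5·0 ≡ 1  ⇒  (a,b)_2 = -1.
Ram(770, -70) = {2, 11}; no ℚ_2-point on the conic.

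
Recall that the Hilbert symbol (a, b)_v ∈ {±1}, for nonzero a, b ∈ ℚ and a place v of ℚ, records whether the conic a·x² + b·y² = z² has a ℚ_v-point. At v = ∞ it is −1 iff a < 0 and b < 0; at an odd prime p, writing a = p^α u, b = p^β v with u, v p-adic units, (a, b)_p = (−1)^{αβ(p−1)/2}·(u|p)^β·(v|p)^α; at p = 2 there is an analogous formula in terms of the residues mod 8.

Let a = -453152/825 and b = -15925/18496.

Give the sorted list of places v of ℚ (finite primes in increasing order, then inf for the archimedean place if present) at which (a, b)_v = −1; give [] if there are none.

[3, inf]

Mod squares: a ≡ -66, b ≡ -13. Check v ∈ {∞, 2, 3, 5, 7, 11, 13, 17}.
v=∞: -66 < 0 and -13 < 0  ⇒  (a,b)_∞ = -1.
v=3: a=3^-1·(≡2), b=3^0·(≡2) mod 3; (2|3)=-1, (2|3)=-1; (−1)^{-1·0·1}·(-1)^0·(-1)^-1 = -1.
v=17: a=17^2·(≡9), b=17^-2·(≡16) mod 17; (9|17)=+1, (16|17)=+1; (−1)^{2·-2·8}·(+1)^-2·(+1)^2 = +1.
v=13: a=13^0·(≡9), b=13^1·(≡1) mod 13; (9|13)=+1, (1|13)=+1; (−1)^{0·1·6}·(+1)^1·(+1)^0 = +1.
v=5: a=5^-2·(≡1), b=5^2·(≡3) mod 5; (1|5)=+1, (3|5)=-1; (−1)^{-2·2·2}·(+1)^2·(-1)^-2 = +1.
v=7: a=7^2·(≡1), b=7^2·(≡2) mod 7; (1|7)=+1, (2|7)=+1; (−1)^{2·2·3}·(+1)^2·(+1)^2 = +1.
v=11: a=11^-1·(≡9), b=11^0·(≡5) mod 11; (9|11)=+1, (5|11)=+1; (−1)^{-1·0·5}·(+1)^0·(+1)^-1 = +1.
v=2: v_2(a)=5, v_2(b)=-6; units ≡ 7, 3 (mod 8); ε·ε+αω+βω = 1·1+5·1+-6·0 ≡ 0  ⇒  (a,b)_2 = +1.
|Ram(-66, -13)| = 2, even; anisotropic at {3, ∞}.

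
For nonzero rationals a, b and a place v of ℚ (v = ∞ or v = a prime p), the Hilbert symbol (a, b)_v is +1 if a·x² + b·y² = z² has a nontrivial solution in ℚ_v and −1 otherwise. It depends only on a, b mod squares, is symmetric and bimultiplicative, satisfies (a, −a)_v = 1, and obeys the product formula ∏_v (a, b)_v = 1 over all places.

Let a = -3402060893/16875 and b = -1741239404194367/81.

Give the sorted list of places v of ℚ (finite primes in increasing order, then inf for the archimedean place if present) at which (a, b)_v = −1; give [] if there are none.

(a, b) ≡ (-231, -23) mod (ℚ^×)²; places V = {2, 3, 5, 7, 11, 17, 23, ∞}.
(a,b)_5: α=-4, u≡1; β=0, v≡3 (mod 5); (1|5)=+1, (3|5)=-1; sign (−1)^0·+1^0·-1^-4 = +1.
(a,b)_17: α=4, u≡3; β=6, v≡5 (mod 17); (3|17)=-1, (5|17)=-1; sign (−1)^0·-1^6·-1^4 = +1.
(a,b)_23: α=2, u≡19; β=3, v≡5 (mod 23); (19|23)=-1, (5|23)=-1; sign (−1)^0·-1^3·-1^2 = -1.
(a,b)_7: α=1, u≡4; β=2, v≡3 (mod 7); (4|7)=+1, (3|7)=-1; sign (−1)^0·+1^2·-1^1 = -1.
(a,b)_11: α=1, u≡3; β=2, v≡2 (mod 11); (3|11)=+1, (2|11)=-1; sign (−1)^0·+1^2·-1^1 = -1.
(a,b)_∞: sgn(-231)=−, sgn(-23)=−, so -1.
(a,b)_2: α=0, β=0; u≡1, v≡1 (mod 8); ε(u)ε(v)=0·0, αω(v)=0·0, βω(u)=0·0; sum ≡ 0  ⇒  +1.
(a,b)_3: α=-3, u≡1; β=-4, v≡1 (mod 3); (1|3)=+1, (1|3)=+1; sign (−1)^0·+1^-4·+1^-3 = +1.
(-231, -23 / ℚ) ramifies at {7, 11, 23, ∞}: a division algebra.

[7, 11, 23, inf]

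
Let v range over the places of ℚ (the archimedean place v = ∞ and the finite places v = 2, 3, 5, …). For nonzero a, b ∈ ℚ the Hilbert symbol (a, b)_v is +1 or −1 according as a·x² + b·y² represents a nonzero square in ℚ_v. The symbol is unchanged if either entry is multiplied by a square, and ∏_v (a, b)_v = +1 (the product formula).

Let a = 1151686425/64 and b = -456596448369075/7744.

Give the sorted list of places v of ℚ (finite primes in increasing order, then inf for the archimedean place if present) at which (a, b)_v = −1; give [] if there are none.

(a, b) ≡ (57, -51243) mod (ℚ^×)²; places V = {2, 3, 5, 7, 11, 19, 29, 31, ∞}.
(a,b)_3: α=1, u≡1; β=3, v≡1 (mod 3); (1|3)=+1, (1|3)=+1; sign (−1)^1·+1^3·+1^1 = -1.
(a,b)_11: α=0, u≡6; β=-2, v≡7 (mod 11); (6|11)=-1, (7|11)=-1; sign (−1)^0·-1^-2·-1^0 = +1.
(a,b)_2: α=-6, β=-6; u≡1, v≡5 (mod 8); ε(u)ε(v)=0·0, αω(v)=-6·1, βω(u)=-6·0; sum ≡ 0  ⇒  +1.
(a,b)_∞: sgn(57)=+, sgn(-51243)=−, so +1.
(a,b)_19: α=1, u≡3; β=1, v≡6 (mod 19); (3|19)=-1, (6|19)=+1; sign (−1)^1·-1^1·+1^1 = +1.
(a,b)_29: α=2, u≡22; β=3, v≡11 (mod 29); (22|29)=+1, (11|29)=-1; sign (−1)^0·+1^3·-1^2 = +1.
(a,b)_5: α=2, u≡3; β=2, v≡3 (mod 5); (3|5)=-1, (3|5)=-1; sign (−1)^0·-1^2·-1^2 = +1.
(a,b)_7: α=0, u≡1; β=2, v≡4 (mod 7); (1|7)=+1, (4|7)=+1; sign (−1)^0·+1^2·+1^0 = +1.
(a,b)_31: α=2, u≡29; β=3, v≡30 (mod 31); (29|31)=-1, (30|31)=-1; sign (−1)^0·-1^3·-1^2 = -1.
|Ram(57, -51243)| = 2, even; anisotropic at {3, 31}.

[3, 31]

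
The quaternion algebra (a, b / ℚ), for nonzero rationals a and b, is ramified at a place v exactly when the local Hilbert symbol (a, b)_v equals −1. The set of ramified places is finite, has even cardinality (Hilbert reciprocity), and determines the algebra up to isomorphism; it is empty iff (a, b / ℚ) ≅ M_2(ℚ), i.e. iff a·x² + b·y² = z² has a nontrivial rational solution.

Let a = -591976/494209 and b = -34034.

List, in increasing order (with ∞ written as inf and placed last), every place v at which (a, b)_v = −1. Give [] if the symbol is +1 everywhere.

[7, 11, 13, inf]

Mod squares: a ≡ -154, b ≡ -34034. Check v ∈ {∞, 2, 7, 11, 13, 17, 19, 31, 37}.
v=11: a=11^1·(≡7), b=11^1·(≡8) mod 11; (7|11)=-1, (8|11)=-1; (−1)^{1·1·5}·(-1)^1·(-1)^1 = -1.
v=7: a=7^1·(≡3), b=7^1·(≡3) mod 7; (3|7)=-1, (3|7)=-1; (−1)^{1·1·3}·(-1)^1·(-1)^1 = -1.
v=17: a=17^0·(≡16), b=17^1·(≡4) mod 17; (16|17)=+1, (4|17)=+1; (−1)^{0·1·8}·(+1)^1·(+1)^0 = +1.
v=2: v_2(a)=3, v_2(b)=1; units ≡ 3, 7 (mod 8); ε·ε+αω+βω = 1·1+3·0+1·1 ≡ 0  ⇒  (a,b)_2 = +1.
v=13: a=13^0·(≡5), b=13^1·(≡8) mod 13; (5|13)=-1, (8|13)=-1; (−1)^{0·1·6}·(-1)^1·(-1)^0 = -1.
v=∞: -154 < 0 and -34034 < 0  ⇒  (a,b)_∞ = -1.
v=19: a=19^-2·(≡7), b=19^0·(≡14) mod 19; (7|19)=+1, (14|19)=-1; (−1)^{-2·0·9}·(+1)^0·(-1)^-2 = +1.
v=37: a=37^-2·(≡22), b=37^0·(≡6) mod 37; (22|37)=-1, (6|37)=-1; (−1)^{-2·0·18}·(-1)^0·(-1)^-2 = +1.
v=31: a=31^2·(≡5), b=31^0·(≡4) mod 31; (5|31)=+1, (4|31)=+1; (−1)^{2·0·15}·(+1)^0·(+1)^2 = +1.
|Ram(-154, -34034)| = 4, even; anisotropic at {7, 11, 13, ∞}.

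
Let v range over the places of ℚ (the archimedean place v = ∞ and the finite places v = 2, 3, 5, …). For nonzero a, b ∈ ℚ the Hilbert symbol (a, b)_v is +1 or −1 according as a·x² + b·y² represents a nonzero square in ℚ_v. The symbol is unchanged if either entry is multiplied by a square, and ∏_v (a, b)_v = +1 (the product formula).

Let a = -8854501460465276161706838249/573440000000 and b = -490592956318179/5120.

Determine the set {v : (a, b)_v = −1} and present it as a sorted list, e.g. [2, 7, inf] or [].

(a, b) ≡ (-115115, -255) mod (ℚ^×)²; places V = {2, 3, 5, 7, 11, 13, 17, 23, 41, ∞}.
(a,b)_2: α=-20, β=-10; u≡5, v≡1 (mod 8); ε(u)ε(v)=0·0, αω(v)=-20·0, βω(u)=-10·1; sum ≡ 0  ⇒  +1.
(a,b)_13: α=3, u≡5; β=2, v≡2 (mod 13); (5|13)=-1, (2|13)=-1; sign (−1)^0·-1^2·-1^3 = -1.
(a,b)_23: α=7, u≡3; β=4, v≡15 (mod 23); (3|23)=+1, (15|23)=-1; sign (−1)^0·+1^4·-1^7 = -1.
(a,b)_5: α=-7, u≡3; β=-1, v≡4 (mod 5); (3|5)=-1, (4|5)=+1; sign (−1)^0·-1^-1·+1^-7 = -1.
(a,b)_41: α=4, u≡11; β=2, v≡8 (mod 41); (11|41)=-1, (8|41)=+1; sign (−1)^0·-1^2·+1^4 = +1.
(a,b)_3: α=2, u≡1; β=1, v≡2 (mod 3); (1|3)=+1, (2|3)=-1; sign (−1)^0·+1^1·-1^2 = +1.
(a,b)_7: α=-1, u≡5; β=0, v≡2 (mod 7); (5|7)=-1, (2|7)=+1; sign (−1)^0·-1^0·+1^-1 = +1.
(a,b)_17: α=2, u≡16; β=1, v≡1 (mod 17); (16|17)=+1, (1|17)=+1; sign (−1)^0·+1^1·+1^2 = +1.
(a,b)_∞: sgn(-115115)=−, sgn(-255)=−, so -1.
(a,b)_11: α=5, u≡6; β=2, v≡9 (mod 11); (6|11)=-1, (9|11)=+1; sign (−1)^0·-1^2·+1^5 = +1.
(-115115, -255 / ℚ) ramifies at {5, 13, 23, ∞}: a division algebra.

[5, 13, 23, inf]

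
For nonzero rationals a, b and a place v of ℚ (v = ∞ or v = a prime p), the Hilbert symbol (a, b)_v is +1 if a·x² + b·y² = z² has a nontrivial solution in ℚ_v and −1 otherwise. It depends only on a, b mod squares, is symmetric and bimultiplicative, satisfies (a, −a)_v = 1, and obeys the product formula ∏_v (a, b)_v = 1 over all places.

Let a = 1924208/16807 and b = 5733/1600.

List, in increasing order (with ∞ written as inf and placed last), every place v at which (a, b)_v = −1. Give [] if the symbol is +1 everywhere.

[7, 11]

Mod squares: a ≡ 1001, b ≡ 13. Check v ∈ {∞, 2, 3, 5, 7, 11, 13, 29}.
v=7: a=7^-5·(≡6), b=7^2·(≡3) mod 7; (6|7)=-1, (3|7)=-1; (−1)^{-5·2·3}·(-1)^2·(-1)^-5 = -1.
v=3: a=3^0·(≡2), b=3^2·(≡1) mod 3; (2|3)=-1, (1|3)=+1; (−1)^{0·2·1}·(-1)^2·(+1)^0 = +1.
v=29: a=29^2·(≡27), b=29^0·(≡4) mod 29; (27|29)=-1, (4|29)=+1; (−1)^{2·0·14}·(-1)^0·(+1)^2 = +1.
v=5: a=5^0·(≡4), b=5^-2·(≡2) mod 5; (4|5)=+1, (2|5)=-1; (−1)^{0·-2·2}·(+1)^-2·(-1)^0 = +1.
v=13: a=13^1·(≡1), b=13^1·(≡12) mod 13; (1|13)=+1, (12|13)=+1; (−1)^{1·1·6}·(+1)^1·(+1)^1 = +1.
v=11: a=11^1·(≡5), b=11^0·(≡7) mod 11; (5|11)=+1, (7|11)=-1; (−1)^{1·0·5}·(+1)^0·(-1)^1 = -1.
v=∞: 1001 > 0 and 13 > 0  ⇒  (a,b)_∞ = +1.
v=2: v_2(a)=4, v_2(b)=-6; units ≡ 1, 5 (mod 8); ε·ε+αω+βω = 0·0+4·1+-6·0 ≡ 0  ⇒  (a,b)_2 = +1.
Ram(1001, 13) = {7, 11}; no ℚ_7-point on the conic.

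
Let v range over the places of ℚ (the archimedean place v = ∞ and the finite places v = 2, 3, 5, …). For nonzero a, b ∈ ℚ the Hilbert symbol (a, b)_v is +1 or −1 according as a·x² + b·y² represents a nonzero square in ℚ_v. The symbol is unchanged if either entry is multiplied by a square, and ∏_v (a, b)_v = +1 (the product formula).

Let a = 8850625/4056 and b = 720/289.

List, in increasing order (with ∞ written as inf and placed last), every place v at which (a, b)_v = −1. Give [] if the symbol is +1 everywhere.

[2, 3]

(a, b) ≡ (6, 5) mod (ℚ^×)²; places V = {2, 3, 5, 7, 13, 17, ∞}.
(a,b)_5: α=4, u≡1; β=1, v≡1 (mod 5); (1|5)=+1, (1|5)=+1; sign (−1)^0·+1^1·+1^4 = +1.
(a,b)_17: α=2, u≡11; β=-2, v≡6 (mod 17); (11|17)=-1, (6|17)=-1; sign (−1)^0·-1^-2·-1^2 = +1.
(a,b)_3: α=-1, u≡2; β=2, v≡2 (mod 3); (2|3)=-1, (2|3)=-1; sign (−1)^0·-1^2·-1^-1 = -1.
(a,b)_∞: sgn(6)=+, sgn(5)=+, so +1.
(a,b)_7: α=2, u≡6; β=0, v≡3 (mod 7); (6|7)=-1, (3|7)=-1; sign (−1)^0·-1^0·-1^2 = +1.
(a,b)_13: α=-2, u≡11; β=0, v≡6 (mod 13); (11|13)=-1, (6|13)=-1; sign (−1)^0·-1^0·-1^-2 = +1.
(a,b)_2: α=-3, β=4; u≡3, v≡5 (mod 8); ε(u)ε(v)=1·0, αω(v)=-3·1, βω(u)=4·1; sum ≡ 1  ⇒  -1.
(6, 5 / ℚ) ramifies at {2, 3}: a division algebra.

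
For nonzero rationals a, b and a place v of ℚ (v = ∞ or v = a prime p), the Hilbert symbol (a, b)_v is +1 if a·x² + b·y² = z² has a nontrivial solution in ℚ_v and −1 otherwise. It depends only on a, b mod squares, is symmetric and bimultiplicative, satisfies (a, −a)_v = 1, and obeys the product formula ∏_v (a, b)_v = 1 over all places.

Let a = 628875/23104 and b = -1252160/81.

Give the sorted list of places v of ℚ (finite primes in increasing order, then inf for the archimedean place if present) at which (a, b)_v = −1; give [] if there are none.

[2, 5, 13, 43]

(a, b) ≡ (2795, -19565) mod (ℚ^×)²; places V = {2, 3, 5, 7, 13, 19, 43, ∞}.
(a,b)_7: α=0, u≡4; β=1, v≡3 (mod 7); (4|7)=+1, (3|7)=-1; sign (−1)^0·+1^1·-1^0 = +1.
(a,b)_∞: sgn(2795)=+, sgn(-19565)=−, so +1.
(a,b)_5: α=3, u≡4; β=1, v≡3 (mod 5); (4|5)=+1, (3|5)=-1; sign (−1)^0·+1^1·-1^3 = -1.
(a,b)_2: α=-6, β=6; u≡3, v≡3 (mod 8); ε(u)ε(v)=1·1, αω(v)=-6·1, βω(u)=6·1; sum ≡ 1  ⇒  -1.
(a,b)_3: α=2, u≡2; β=-4, v≡1 (mod 3); (2|3)=-1, (1|3)=+1; sign (−1)^0·-1^-4·+1^2 = +1.
(a,b)_19: α=-2, u≡10; β=0, v≡7 (mod 19); (10|19)=-1, (7|19)=+1; sign (−1)^0·-1^0·+1^-2 = +1.
(a,b)_13: α=1, u≡5; β=1, v≡12 (mod 13); (5|13)=-1, (12|13)=+1; sign (−1)^0·-1^1·+1^1 = -1.
(a,b)_43: α=1, u≡7; β=1, v≡19 (mod 43); (7|43)=-1, (19|43)=-1; sign (−1)^1·-1^1·-1^1 = -1.
(2795, -19565 / ℚ) ramifies at {2, 5, 13, 43}: a division algebra.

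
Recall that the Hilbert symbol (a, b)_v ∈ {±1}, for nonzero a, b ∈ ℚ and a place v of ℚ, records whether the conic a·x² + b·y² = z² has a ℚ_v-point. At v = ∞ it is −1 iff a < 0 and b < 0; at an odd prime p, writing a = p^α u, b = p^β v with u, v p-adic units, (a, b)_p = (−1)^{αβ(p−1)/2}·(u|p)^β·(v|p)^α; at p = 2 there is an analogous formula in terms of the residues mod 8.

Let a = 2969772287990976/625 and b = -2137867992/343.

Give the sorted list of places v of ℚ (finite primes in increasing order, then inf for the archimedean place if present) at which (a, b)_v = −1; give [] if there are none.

[7, 13, 19, 37]

Mod squares: a ≡ 19, b ≡ -127946. Check v ∈ {∞, 2, 3, 5, 7, 13, 19, 37}.
v=2: v_2(a)=6, v_2(b)=3; units ≡ 3, 3 (mod 8); ε·ε+αω+βω = 1·1+6·1+3·1 ≡ 0  ⇒  (a,b)_2 = +1.
v=13: a=13^2·(≡2), b=13^1·(≡4) mod 13; (2|13)=-1, (4|13)=+1; (−1)^{2·1·6}·(-1)^1·(+1)^2 = -1.
v=37: a=37^2·(≡19), b=37^1·(≡2) mod 37; (19|37)=-1, (2|37)=-1; (−1)^{2·1·18}·(-1)^1·(-1)^2 = -1.
v=19: a=19^5·(≡16), b=19^3·(≡7) mod 19; (16|19)=+1, (7|19)=+1; (−1)^{5·3·9}·(+1)^3·(+1)^5 = -1.
v=5: a=5^-4·(≡1), b=5^0·(≡1) mod 5; (1|5)=+1, (1|5)=+1; (−1)^{-4·0·2}·(+1)^0·(+1)^-4 = +1.
v=3: a=3^4·(≡1), b=3^4·(≡1) mod 3; (1|3)=+1, (1|3)=+1; (−1)^{4·4·1}·(+1)^4·(+1)^4 = +1.
v=∞: 19 > 0 and -127946 < 0  ⇒  (a,b)_∞ = +1.
v=7: a=7^0·(≡3), b=7^-3·(≡6) mod 7; (3|7)=-1, (6|7)=-1; (−1)^{0·-3·3}·(-1)^-3·(-1)^0 = -1.
(19, -127946 / ℚ) ramifies at {7, 13, 19, 37}: a division algebra.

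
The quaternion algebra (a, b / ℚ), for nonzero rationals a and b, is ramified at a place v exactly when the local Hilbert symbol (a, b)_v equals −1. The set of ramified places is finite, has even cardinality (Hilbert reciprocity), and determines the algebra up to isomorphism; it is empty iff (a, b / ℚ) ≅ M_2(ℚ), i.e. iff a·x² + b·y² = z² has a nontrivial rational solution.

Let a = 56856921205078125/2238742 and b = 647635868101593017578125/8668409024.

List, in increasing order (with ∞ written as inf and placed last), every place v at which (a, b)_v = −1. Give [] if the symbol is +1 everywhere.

(a, b) ≡ (6270, 3135) mod (ℚ^×)²; places V = {2, 3, 5, 11, 19, 29, 31, ∞}.
(a,b)_29: α=-2, u≡4; β=-2, v≡11 (mod 29); (4|29)=+1, (11|29)=-1; sign (−1)^0·+1^-2·-1^-2 = +1.
(a,b)_3: α=13, u≡2; β=19, v≡1 (mod 3); (2|3)=-1, (1|3)=+1; sign (−1)^1·-1^19·+1^13 = +1.
(a,b)_5: α=9, u≡1; β=15, v≡2 (mod 5); (1|5)=+1, (2|5)=-1; sign (−1)^0·+1^15·-1^9 = -1.
(a,b)_11: α=-3, u≡1; β=-5, v≡7 (mod 11); (1|11)=+1, (7|11)=-1; sign (−1)^1·+1^-5·-1^-3 = +1.
(a,b)_∞: sgn(6270)=+, sgn(3135)=+, so +1.
(a,b)_31: α=2, u≡18; β=2, v≡28 (mod 31); (18|31)=+1, (28|31)=+1; sign (−1)^0·+1^2·+1^2 = +1.
(a,b)_19: α=1, u≡4; β=1, v≡8 (mod 19); (4|19)=+1, (8|19)=-1; sign (−1)^1·+1^1·-1^1 = +1.
(a,b)_2: α=-1, β=-6; u≡7, v≡7 (mod 8); ε(u)ε(v)=1·1, αω(v)=-1·0, βω(u)=-6·0; sum ≡ 1  ⇒  -1.
Ram(6270, 3135) = {2, 5}; no ℚ_2-point on the conic.

[2, 5]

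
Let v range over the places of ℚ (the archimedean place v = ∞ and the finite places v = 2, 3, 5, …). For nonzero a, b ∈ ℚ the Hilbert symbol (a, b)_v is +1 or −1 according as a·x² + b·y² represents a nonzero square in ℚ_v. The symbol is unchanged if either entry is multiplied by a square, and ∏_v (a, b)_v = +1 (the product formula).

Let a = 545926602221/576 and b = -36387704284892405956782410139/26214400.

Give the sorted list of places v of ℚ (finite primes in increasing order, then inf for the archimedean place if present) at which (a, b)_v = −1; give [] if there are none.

[7, 29]

(a, b) ≡ (92077349, -12259) mod (ℚ^×)²; places V = {2, 3, 5, 7, 11, 13, 23, 29, 37, 41, ∞}.
(a,b)_7: α=3, u≡4; β=4, v≡5 (mod 7); (4|7)=+1, (5|7)=-1; sign (−1)^0·+1^4·-1^3 = -1.
(a,b)_2: α=-6, β=-20; u≡5, v≡5 (mod 8); ε(u)ε(v)=0·0, αω(v)=-6·1, βω(u)=-20·1; sum ≡ 0  ⇒  +1.
(a,b)_13: α=1, u≡11; β=3, v≡2 (mod 13); (11|13)=-1, (2|13)=-1; sign (−1)^0·-1^3·-1^1 = +1.
(a,b)_37: α=1, u≡8; β=2, v≡21 (mod 37); (8|37)=-1, (21|37)=+1; sign (−1)^0·-1^2·+1^1 = +1.
(a,b)_41: α=1, u≡11; β=3, v≡29 (mod 41); (11|41)=-1, (29|41)=-1; sign (−1)^0·-1^3·-1^1 = +1.
(a,b)_11: α=2, u≡4; β=2, v≡10 (mod 11); (4|11)=+1, (10|11)=-1; sign (−1)^0·+1^2·-1^2 = +1.
(a,b)_∞: sgn(92077349)=+, sgn(-12259)=−, so +1.
(a,b)_29: α=1, u≡6; β=2, v≡27 (mod 29); (6|29)=+1, (27|29)=-1; sign (−1)^0·+1^2·-1^1 = -1.
(a,b)_3: α=-2, u≡2; β=10, v≡2 (mod 3); (2|3)=-1, (2|3)=-1; sign (−1)^0·-1^10·-1^-2 = +1.
(a,b)_5: α=0, u≡1; β=-2, v≡1 (mod 5); (1|5)=+1, (1|5)=+1; sign (−1)^0·+1^-2·+1^0 = +1.
(a,b)_23: α=1, u≡16; β=3, v≡20 (mod 23); (16|23)=+1, (20|23)=-1; sign (−1)^1·+1^3·-1^1 = +1.
(92077349, -12259 / ℚ) ramifies at {7, 29}: a division algebra.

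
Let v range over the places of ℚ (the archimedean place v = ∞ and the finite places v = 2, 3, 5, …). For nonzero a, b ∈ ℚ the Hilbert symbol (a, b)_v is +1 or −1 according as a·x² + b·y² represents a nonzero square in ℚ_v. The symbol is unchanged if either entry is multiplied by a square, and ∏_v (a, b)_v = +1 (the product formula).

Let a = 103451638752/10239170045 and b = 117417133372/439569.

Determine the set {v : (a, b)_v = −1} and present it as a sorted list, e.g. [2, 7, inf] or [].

[2, 5, 7, 11]

Mod squares: a ≡ 2310, b ≡ 7. Check v ∈ {∞, 2, 3, 5, 7, 11, 13, 17, 29, 43, 59}.
v=5: a=5^-1·(≡3), b=5^0·(≡3) mod 5; (3|5)=-1, (3|5)=-1; (−1)^{-1·0·2}·(-1)^0·(-1)^-1 = -1.
v=43: a=43^2·(≡23), b=43^0·(≡33) mod 43; (23|43)=+1, (33|43)=-1; (−1)^{2·0·21}·(+1)^0·(-1)^2 = +1.
v=29: a=29^2·(≡11), b=29^4·(≡1) mod 29; (11|29)=-1, (1|29)=+1; (−1)^{2·4·14}·(-1)^4·(+1)^2 = +1.
v=13: a=13^-2·(≡12), b=13^-2·(≡6) mod 13; (12|13)=+1, (6|13)=-1; (−1)^{-2·-2·6}·(+1)^-2·(-1)^-2 = +1.
v=59: a=59^-4·(≡3), b=59^0·(≡5) mod 59; (3|59)=+1, (5|59)=+1; (−1)^{-4·0·29}·(+1)^0·(+1)^-4 = +1.
v=11: a=11^1·(≡9), b=11^2·(≡10) mod 11; (9|11)=+1, (10|11)=-1; (−1)^{1·2·5}·(+1)^2·(-1)^1 = -1.
v=7: a=7^1·(≡2), b=7^3·(≡2) mod 7; (2|7)=+1, (2|7)=+1; (−1)^{1·3·3}·(+1)^3·(+1)^1 = -1.
v=17: a=17^0·(≡13), b=17^-2·(≡5) mod 17; (13|17)=+1, (5|17)=-1; (−1)^{0·-2·8}·(+1)^-2·(-1)^0 = +1.
v=2: v_2(a)=5, v_2(b)=2; units ≡ 3, 7 (mod 8); ε·ε+αω+βω = 1·1+5·0+2·1 ≡ 1  ⇒  (a,b)_2 = -1.
v=∞: 2310 > 0 and 7 > 0  ⇒  (a,b)_∞ = +1.
v=3: a=3^3·(≡2), b=3^-2·(≡1) mod 3; (2|3)=-1, (1|3)=+1; (−1)^{3·-2·1}·(-1)^-2·(+1)^3 = +1.
|Ram(2310, 7)| = 4, even; anisotropic at {2, 5, 7, 11}.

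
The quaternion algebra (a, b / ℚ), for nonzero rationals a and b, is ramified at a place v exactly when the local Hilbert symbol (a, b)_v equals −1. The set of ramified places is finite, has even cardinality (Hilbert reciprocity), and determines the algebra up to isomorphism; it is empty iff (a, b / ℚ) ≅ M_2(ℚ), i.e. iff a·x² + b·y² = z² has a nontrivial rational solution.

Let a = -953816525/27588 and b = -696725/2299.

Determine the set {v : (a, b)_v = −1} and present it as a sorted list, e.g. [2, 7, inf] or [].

[29, inf]

Mod squares: a ≡ -1653, b ≡ -551. Check v ∈ {∞, 2, 3, 5, 11, 19, 29, 31, 37}.
v=3: a=3^-1·(≡1), b=3^0·(≡1) mod 3; (1|3)=+1, (1|3)=+1; (−1)^{-1·0·1}·(+1)^0·(+1)^-1 = +1.
v=29: a=29^1·(≡1), b=29^1·(≡2) mod 29; (1|29)=+1, (2|29)=-1; (−1)^{1·1·14}·(+1)^1·(-1)^1 = -1.
v=11: a=11^-2·(≡8), b=11^-2·(≡6) mod 11; (8|11)=-1, (6|11)=-1; (−1)^{-2·-2·5}·(-1)^-2·(-1)^-2 = +1.
v=37: a=37^2·(≡9), b=37^0·(≡34) mod 37; (9|37)=+1, (34|37)=+1; (−1)^{2·0·18}·(+1)^0·(+1)^2 = +1.
v=19: a=19^-1·(≡3), b=19^-1·(≡17) mod 19; (3|19)=-1, (17|19)=+1; (−1)^{-1·-1·9}·(-1)^-1·(+1)^-1 = +1.
v=∞: -1653 < 0 and -551 < 0  ⇒  (a,b)_∞ = -1.
v=31: a=31^2·(≡30), b=31^2·(≡10) mod 31; (30|31)=-1, (10|31)=+1; (−1)^{2·2·15}·(-1)^2·(+1)^2 = +1.
v=5: a=5^2·(≡3), b=5^2·(≡4) mod 5; (3|5)=-1, (4|5)=+1; (−1)^{2·2·2}·(-1)^2·(+1)^2 = +1.
v=2: v_2(a)=-2, v_2(b)=0; units ≡ 3, 1 (mod 8); ε·ε+αω+βω = 1·0+-2·0+0·1 ≡ 0  ⇒  (a,b)_2 = +1.
|Ram(-1653, -551)| = 2, even; anisotropic at {29, ∞}.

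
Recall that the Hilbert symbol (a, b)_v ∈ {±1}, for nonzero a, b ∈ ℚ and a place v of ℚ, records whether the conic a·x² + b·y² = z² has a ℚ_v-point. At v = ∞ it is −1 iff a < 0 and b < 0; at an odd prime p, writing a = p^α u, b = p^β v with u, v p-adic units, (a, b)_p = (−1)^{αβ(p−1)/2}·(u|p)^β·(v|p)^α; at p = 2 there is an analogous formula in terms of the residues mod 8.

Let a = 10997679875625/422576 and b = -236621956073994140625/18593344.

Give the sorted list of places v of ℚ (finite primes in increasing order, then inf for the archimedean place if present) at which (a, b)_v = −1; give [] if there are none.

[2, 17]

(a, b) ≡ (11, -17) mod (ℚ^×)²; places V = {2, 3, 5, 7, 11, 17, ∞}.
(a,b)_2: α=-4, β=-6; u≡3, v≡7 (mod 8); ε(u)ε(v)=1·1, αω(v)=-4·0, βω(u)=-6·1; sum ≡ 1  ⇒  -1.
(a,b)_11: α=-1, u≡9; β=-2, v≡5 (mod 11); (9|11)=+1, (5|11)=+1; sign (−1)^0·+1^-2·+1^-1 = +1.
(a,b)_17: α=6, u≡6; β=7, v≡15 (mod 17); (6|17)=-1, (15|17)=+1; sign (−1)^0·-1^7·+1^6 = -1.
(a,b)_7: α=-4, u≡2; β=-4, v≡2 (mod 7); (2|7)=+1, (2|7)=+1; sign (−1)^0·+1^-4·+1^-4 = +1.
(a,b)_3: α=6, u≡2; β=10, v≡1 (mod 3); (2|3)=-1, (1|3)=+1; sign (−1)^0·-1^10·+1^6 = +1.
(a,b)_∞: sgn(11)=+, sgn(-17)=−, so +1.
(a,b)_5: α=4, u≡1; β=10, v≡2 (mod 5); (1|5)=+1, (2|5)=-1; sign (−1)^0·+1^10·-1^4 = +1.
(11, -17 / ℚ) ramifies at {2, 17}: a division algebra.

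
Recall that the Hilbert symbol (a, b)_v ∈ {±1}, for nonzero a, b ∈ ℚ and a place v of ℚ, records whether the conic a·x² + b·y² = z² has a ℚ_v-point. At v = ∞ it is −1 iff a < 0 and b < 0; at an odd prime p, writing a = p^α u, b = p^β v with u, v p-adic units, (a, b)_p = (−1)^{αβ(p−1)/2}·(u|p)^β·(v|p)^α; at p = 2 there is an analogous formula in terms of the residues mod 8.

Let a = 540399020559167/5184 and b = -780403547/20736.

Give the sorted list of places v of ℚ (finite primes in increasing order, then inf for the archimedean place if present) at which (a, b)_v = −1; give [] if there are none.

Mod squares: a ≡ 23, b ≡ -30107. Check v ∈ {∞, 2, 3, 7, 11, 17, 23}.
v=3: a=3^-4·(≡2), b=3^-4·(≡1) mod 3; (2|3)=-1, (1|3)=+1; (−1)^{-4·-4·1}·(-1)^-4·(+1)^-4 = +1.
v=∞: 23 > 0 and -30107 < 0  ⇒  (a,b)_∞ = +1.
v=2: v_2(a)=-6, v_2(b)=-8; units ≡ 7, 5 (mod 8); ε·ε+αω+βω = 1·0+-6·1+-8·0 ≡ 0  ⇒  (a,b)_2 = +1.
v=11: a=11^2·(≡3), b=11^1·(≡10) mod 11; (3|11)=+1, (10|11)=-1; (−1)^{2·1·5}·(+1)^1·(-1)^2 = +1.
v=17: a=17^2·(≡12), b=17^1·(≡14) mod 17; (12|17)=-1, (14|17)=-1; (−1)^{2·1·8}·(-1)^1·(-1)^2 = -1.
v=23: a=23^5·(≡9), b=23^3·(≡4) mod 23; (9|23)=+1, (4|23)=+1; (−1)^{5·3·11}·(+1)^3·(+1)^5 = -1.
v=7: a=7^4·(≡4), b=7^3·(≡1) mod 7; (4|7)=+1, (1|7)=+1; (−1)^{4·3·3}·(+1)^3·(+1)^4 = +1.
(23, -30107 / ℚ) ramifies at {17, 23}: a division algebra.

[17, 23]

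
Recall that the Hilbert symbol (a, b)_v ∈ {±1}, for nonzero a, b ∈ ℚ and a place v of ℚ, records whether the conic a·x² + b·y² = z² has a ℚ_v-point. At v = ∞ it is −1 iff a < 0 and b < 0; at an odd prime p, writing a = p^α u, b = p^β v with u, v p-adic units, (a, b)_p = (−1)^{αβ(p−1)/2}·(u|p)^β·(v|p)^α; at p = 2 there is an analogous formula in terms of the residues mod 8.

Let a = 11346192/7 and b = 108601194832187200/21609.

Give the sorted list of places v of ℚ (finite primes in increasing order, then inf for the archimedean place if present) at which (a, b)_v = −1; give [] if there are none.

(a, b) ≡ (551551, 13) mod (ℚ^×)²; places V = {2, 3, 5, 7, 11, 13, 19, 29, ∞}.
(a,b)_3: α=2, u≡1; β=-2, v≡1 (mod 3); (1|3)=+1, (1|3)=+1; sign (−1)^0·+1^-2·+1^2 = +1.
(a,b)_19: α=1, u≡16; β=2, v≡13 (mod 19); (16|19)=+1, (13|19)=-1; sign (−1)^0·+1^2·-1^1 = -1.
(a,b)_11: α=1, u≡5; β=2, v≡7 (mod 11); (5|11)=+1, (7|11)=-1; sign (−1)^0·+1^2·-1^1 = -1.
(a,b)_13: α=1, u≡6; β=3, v≡1 (mod 13); (6|13)=-1, (1|13)=+1; sign (−1)^0·-1^3·+1^1 = -1.
(a,b)_5: α=0, u≡1; β=2, v≡2 (mod 5); (1|5)=+1, (2|5)=-1; sign (−1)^0·+1^2·-1^0 = +1.
(a,b)_∞: sgn(551551)=+, sgn(13)=+, so +1.
(a,b)_7: α=-1, u≡4; β=-4, v≡5 (mod 7); (4|7)=+1, (5|7)=-1; sign (−1)^0·+1^-4·-1^-1 = -1.
(a,b)_29: α=1, u≡22; β=4, v≡4 (mod 29); (22|29)=+1, (4|29)=+1; sign (−1)^0·+1^4·+1^1 = +1.
(a,b)_2: α=4, β=6; u≡7, v≡5 (mod 8); ε(u)ε(v)=1·0, αω(v)=4·1, βω(u)=6·0; sum ≡ 0  ⇒  +1.
Ram(551551, 13) = {7, 11, 13, 19}; no ℚ_7-point on the conic.

[7, 11, 13, 19]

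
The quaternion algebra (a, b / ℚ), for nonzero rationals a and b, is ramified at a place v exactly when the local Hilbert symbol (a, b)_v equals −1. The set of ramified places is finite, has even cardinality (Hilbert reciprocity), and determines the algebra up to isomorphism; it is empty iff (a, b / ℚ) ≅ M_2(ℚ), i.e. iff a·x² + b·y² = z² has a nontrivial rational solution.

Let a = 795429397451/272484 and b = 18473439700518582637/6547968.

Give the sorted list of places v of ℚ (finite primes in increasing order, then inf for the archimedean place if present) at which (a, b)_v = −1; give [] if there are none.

[2, 11, 13, 29, 37, 41]

Mod squares: a ≡ 374699, b ≡ 18389074. Check v ∈ {∞, 2, 3, 7, 11, 13, 19, 29, 31, 37, 41, 47}.
v=41: a=41^1·(≡25), b=41^1·(≡24) mod 41; (25|41)=+1, (24|41)=-1; (−1)^{1·1·20}·(+1)^1·(-1)^1 = -1.
v=37: a=37^1·(≡4), b=37^1·(≡15) mod 37; (4|37)=+1, (15|37)=-1; (−1)^{1·1·18}·(+1)^1·(-1)^1 = -1.
v=29: a=29^-2·(≡18), b=29^-1·(≡27) mod 29; (18|29)=-1, (27|29)=-1; (−1)^{-2·-1·14}·(-1)^-1·(-1)^-2 = -1.
v=2: v_2(a)=-2, v_2(b)=-9; units ≡ 3, 1 (mod 8); ε·ε+αω+βω = 1·0+-2·0+-9·1 ≡ 1  ⇒  (a,b)_2 = -1.
v=31: a=31^2·(≡18), b=31^4·(≡12) mod 31; (18|31)=+1, (12|31)=-1; (−1)^{2·4·15}·(+1)^4·(-1)^2 = +1.
v=19: a=19^1·(≡8), b=19^1·(≡11) mod 19; (8|19)=-1, (11|19)=+1; (−1)^{1·1·9}·(-1)^1·(+1)^1 = +1.
v=11: a=11^0·(≡6), b=11^1·(≡9) mod 11; (6|11)=-1, (9|11)=+1; (−1)^{0·1·5}·(-1)^1·(+1)^0 = -1.
v=∞: 374699 > 0 and 18389074 > 0  ⇒  (a,b)_∞ = +1.
v=47: a=47^2·(≡22), b=47^2·(≡25) mod 47; (22|47)=-1, (25|47)=+1; (−1)^{2·2·23}·(-1)^2·(+1)^2 = +1.
v=7: a=7^0·(≡5), b=7^-2·(≡2) mod 7; (5|7)=-1, (2|7)=+1; (−1)^{0·-2·3}·(-1)^-2·(+1)^0 = +1.
v=3: a=3^-4·(≡2), b=3^-2·(≡1) mod 3; (2|3)=-1, (1|3)=+1; (−1)^{-4·-2·1}·(-1)^-2·(+1)^-4 = +1.
v=13: a=13^1·(≡7), b=13^4·(≡11) mod 13; (7|13)=-1, (11|13)=-1; (−1)^{1·4·6}·(-1)^4·(-1)^1 = -1.
Ram(374699, 18389074) = {2, 11, 13, 29, 37, 41}; no ℚ_2-point on the conic.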